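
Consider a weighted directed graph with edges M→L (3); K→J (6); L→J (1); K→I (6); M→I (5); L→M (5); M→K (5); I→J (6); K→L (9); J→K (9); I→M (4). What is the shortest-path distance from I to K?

Routes from I to K:
I -> J -> K: 6 + 9 = 15
I -> M -> L -> J -> K: 4 + 3 + 1 + 9 = 17
I -> M -> K: 4 + 5 = 9
Shortest: 9.

9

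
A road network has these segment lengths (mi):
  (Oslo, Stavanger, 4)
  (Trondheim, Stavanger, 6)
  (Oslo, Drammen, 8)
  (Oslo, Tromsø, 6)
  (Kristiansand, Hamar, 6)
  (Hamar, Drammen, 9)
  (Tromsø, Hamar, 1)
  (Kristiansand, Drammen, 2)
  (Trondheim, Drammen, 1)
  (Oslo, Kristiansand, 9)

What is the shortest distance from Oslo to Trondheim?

9

Comparing a few candidate routes:
Oslo - Tromsø - Hamar - Kristiansand - Drammen - Trondheim: 6 + 1 + 6 + 2 + 1 = 16
Oslo - Drammen - Trondheim: 8 + 1 = 9
Oslo - Stavanger - Trondheim: 4 + 6 = 10
Oslo - Kristiansand - Drammen - Trondheim: 9 + 2 + 1 = 12
The minimum is 9 mi.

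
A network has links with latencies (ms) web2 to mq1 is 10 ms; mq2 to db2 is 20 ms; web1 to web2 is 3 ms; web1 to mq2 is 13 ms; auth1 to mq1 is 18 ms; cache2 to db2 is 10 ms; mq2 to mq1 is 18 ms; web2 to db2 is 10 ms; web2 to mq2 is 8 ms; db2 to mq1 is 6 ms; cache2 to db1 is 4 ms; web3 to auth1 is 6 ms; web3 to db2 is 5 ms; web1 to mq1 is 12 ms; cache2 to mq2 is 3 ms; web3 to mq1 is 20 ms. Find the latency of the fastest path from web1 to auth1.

24

A few of the web1→auth1 routes:
web1 - mq1 - db2 - web3 - auth1: 12 + 6 + 5 + 6 = 29
web1 - web2 - db2 - web3 - auth1: 3 + 10 + 5 + 6 = 24
web1 - mq1 - auth1: 12 + 18 = 30
web1 - web2 - mq1 - db2 - web3 - auth1: 3 + 10 + 6 + 5 + 6 = 30
web1 - web2 - mq1 - auth1: 3 + 10 + 18 = 31
Best route has total 24 ms.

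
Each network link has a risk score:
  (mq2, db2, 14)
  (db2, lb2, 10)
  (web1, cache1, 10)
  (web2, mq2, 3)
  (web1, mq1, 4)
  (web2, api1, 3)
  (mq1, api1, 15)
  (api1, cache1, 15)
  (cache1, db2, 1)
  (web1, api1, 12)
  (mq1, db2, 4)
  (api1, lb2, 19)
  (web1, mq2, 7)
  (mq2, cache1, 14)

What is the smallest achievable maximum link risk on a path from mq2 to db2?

A few of the mq2→db2 routes:
mq2-web1-mq1-db2: max(7, 4, 4) = 7
mq2-db2: max(14) = 14
mq2-web2-api1-web1-cache1-db2: max(3, 3, 12, 10, 1) = 12
mq2-web2-api1-web1-mq1-db2: max(3, 3, 12, 4, 4) = 12
mq2-web1-cache1-db2: max(7, 10, 1) = 10
mq2-cache1-web1-mq1-db2: max(14, 10, 4, 4) = 14
Best route has worst link 7.

7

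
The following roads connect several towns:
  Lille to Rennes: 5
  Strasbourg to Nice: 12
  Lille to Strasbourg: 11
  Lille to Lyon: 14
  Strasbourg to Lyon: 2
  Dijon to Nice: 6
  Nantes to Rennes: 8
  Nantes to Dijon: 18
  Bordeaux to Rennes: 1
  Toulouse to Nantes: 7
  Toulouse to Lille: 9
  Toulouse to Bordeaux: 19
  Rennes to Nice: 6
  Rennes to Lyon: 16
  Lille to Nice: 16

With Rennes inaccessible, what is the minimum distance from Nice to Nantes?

24

Routes from Nice to Nantes avoiding Rennes:
Nice → Strasbourg → Lyon → Lille → Toulouse → Nantes: 12 + 2 + 14 + 9 + 7 = 44
Nice → Strasbourg → Lille → Toulouse → Nantes: 12 + 11 + 9 + 7 = 39
Nice → Lille → Toulouse → Nantes: 16 + 9 + 7 = 32
Nice → Dijon → Nantes: 6 + 18 = 24
The minimum is 24.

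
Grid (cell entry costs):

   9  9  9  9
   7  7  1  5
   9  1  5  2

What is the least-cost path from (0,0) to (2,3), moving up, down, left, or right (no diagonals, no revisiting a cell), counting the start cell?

31

Take (0,0)→(1,0)→(1,1)→(1,2)→(1,3)→(2,3) for a total of 9 + 7 + 7 + 1 + 5 + 2 = 31.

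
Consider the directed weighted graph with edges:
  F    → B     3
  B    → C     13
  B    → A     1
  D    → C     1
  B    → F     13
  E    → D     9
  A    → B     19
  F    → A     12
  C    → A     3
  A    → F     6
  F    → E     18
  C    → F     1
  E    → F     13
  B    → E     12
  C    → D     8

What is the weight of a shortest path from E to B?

A few of the E→B routes:
E -> D -> C -> F -> B: 9 + 1 + 1 + 3 = 14
E -> F -> B: 13 + 3 = 16
E -> D -> C -> A -> F -> B: 9 + 1 + 3 + 6 + 3 = 22
E -> D -> C -> A -> B: 9 + 1 + 3 + 19 = 32
Shortest: 14.

14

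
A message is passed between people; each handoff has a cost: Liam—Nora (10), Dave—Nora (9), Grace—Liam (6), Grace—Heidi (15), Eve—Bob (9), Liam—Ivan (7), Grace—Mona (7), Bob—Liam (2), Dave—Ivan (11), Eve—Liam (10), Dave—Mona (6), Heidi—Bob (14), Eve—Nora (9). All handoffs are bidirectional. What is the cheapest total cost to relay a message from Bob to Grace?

8

Some routes from Bob to Grace:
Bob -> Liam -> Grace: 2 + 6 = 8
Bob -> Heidi -> Grace: 14 + 15 = 29
Bob -> Liam -> Ivan -> Dave -> Mona -> Grace: 2 + 7 + 11 + 6 + 7 = 33
Bob -> Eve -> Liam -> Grace: 9 + 10 + 6 = 25
The minimum is 8.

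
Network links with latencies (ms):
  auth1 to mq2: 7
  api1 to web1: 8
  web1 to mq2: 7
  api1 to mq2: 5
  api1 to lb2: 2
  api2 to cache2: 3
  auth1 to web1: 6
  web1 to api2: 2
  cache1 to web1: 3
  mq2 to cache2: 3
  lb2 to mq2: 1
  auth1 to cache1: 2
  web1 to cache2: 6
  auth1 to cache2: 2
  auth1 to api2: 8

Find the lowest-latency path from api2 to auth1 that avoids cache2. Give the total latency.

Paths from api2 to auth1 avoiding cache2:
api2→web1→mq2→auth1: 2 + 7 + 7 = 16
api2→auth1: 8
api2→web1→auth1: 2 + 6 = 8
api2→web1→cache1→auth1: 2 + 3 + 2 = 7
api2→web1→api1→lb2→mq2→auth1: 2 + 8 + 2 + 1 + 7 = 20
api2→web1→api1→mq2→auth1: 2 + 8 + 5 + 7 = 22
Shortest: 7 ms.

7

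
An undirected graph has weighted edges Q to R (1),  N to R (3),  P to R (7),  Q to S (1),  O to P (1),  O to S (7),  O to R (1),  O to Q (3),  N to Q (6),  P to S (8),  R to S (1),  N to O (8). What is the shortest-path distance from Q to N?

Some routes from Q to N:
Q-R-N: 1 + 3 = 4
Q-S-R-N: 1 + 1 + 3 = 5
Q-N: 6
Shortest: 4.

4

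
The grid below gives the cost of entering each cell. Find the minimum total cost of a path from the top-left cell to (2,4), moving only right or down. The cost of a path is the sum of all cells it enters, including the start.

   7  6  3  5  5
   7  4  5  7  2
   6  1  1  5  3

Best path: [0,0] → [0,1] → [1,1] → [2,1] → [2,2] → [2,3] → [2,4]
Cost: 7 + 6 + 4 + 1 + 1 + 5 + 3 = 27
(Top row then right column would cost 31.)

27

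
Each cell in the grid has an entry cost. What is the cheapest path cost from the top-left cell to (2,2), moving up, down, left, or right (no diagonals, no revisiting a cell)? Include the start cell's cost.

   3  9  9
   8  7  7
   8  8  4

29

Cheapest: r0c0→r1c0→r1c1→r1c2→r2c2
  3 + 8 + 7 + 7 + 4 = 29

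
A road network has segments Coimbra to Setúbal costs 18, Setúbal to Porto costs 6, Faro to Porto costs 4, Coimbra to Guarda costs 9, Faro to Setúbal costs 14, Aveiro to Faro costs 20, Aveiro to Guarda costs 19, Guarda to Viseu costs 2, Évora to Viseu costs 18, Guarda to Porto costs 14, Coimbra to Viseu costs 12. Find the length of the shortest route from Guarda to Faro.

18

Some routes from Guarda to Faro:
Guarda -> Porto -> Faro: 14 + 4 = 18
Guarda -> Aveiro -> Faro: 19 + 20 = 39
Guarda -> Porto -> Setúbal -> Faro: 14 + 6 + 14 = 34
Guarda -> Coimbra -> Setúbal -> Faro: 9 + 18 + 14 = 41
Guarda -> Coimbra -> Setúbal -> Porto -> Faro: 9 + 18 + 6 + 4 = 37
Best route has total 18.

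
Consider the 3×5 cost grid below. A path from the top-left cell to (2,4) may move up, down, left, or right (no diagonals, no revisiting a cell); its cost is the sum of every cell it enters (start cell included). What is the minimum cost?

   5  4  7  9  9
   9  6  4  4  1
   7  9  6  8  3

27

Cheapest: r0c0 r0c1 r1c1 r1c2 r1c3 r1c4 r2c4
  5 + 4 + 6 + 4 + 4 + 1 + 3 = 27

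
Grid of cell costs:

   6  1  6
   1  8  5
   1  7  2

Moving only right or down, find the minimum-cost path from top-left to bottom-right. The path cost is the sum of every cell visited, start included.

17

Cheapest: (0,0) (1,0) (2,0) (2,1) (2,2)
  6 + 1 + 1 + 7 + 2 = 17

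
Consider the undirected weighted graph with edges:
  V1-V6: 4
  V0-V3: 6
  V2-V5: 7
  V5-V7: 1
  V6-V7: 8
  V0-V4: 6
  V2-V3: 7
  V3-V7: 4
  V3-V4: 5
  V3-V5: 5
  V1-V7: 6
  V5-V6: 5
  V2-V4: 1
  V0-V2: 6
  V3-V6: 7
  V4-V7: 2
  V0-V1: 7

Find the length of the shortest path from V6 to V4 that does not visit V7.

12

Comparing a few candidate routes:
V6→V3→V2→V4: 7 + 7 + 1 = 15
V6→V5→V3→V4: 5 + 5 + 5 = 15
V6→V1→V0→V4: 4 + 7 + 6 = 17
V6→V3→V4: 7 + 5 = 12
V6→V1→V0→V2→V4: 4 + 7 + 6 + 1 = 18
V6→V5→V2→V4: 5 + 7 + 1 = 13
The minimum is 12.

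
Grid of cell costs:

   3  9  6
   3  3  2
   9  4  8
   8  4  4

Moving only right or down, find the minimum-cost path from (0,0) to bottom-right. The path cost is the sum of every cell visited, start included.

21

One optimal route is r0c0→r1c0→r1c1→r2c1→r3c1→r3c2.
Its cost is 3 + 3 + 3 + 4 + 4 + 4 = 21.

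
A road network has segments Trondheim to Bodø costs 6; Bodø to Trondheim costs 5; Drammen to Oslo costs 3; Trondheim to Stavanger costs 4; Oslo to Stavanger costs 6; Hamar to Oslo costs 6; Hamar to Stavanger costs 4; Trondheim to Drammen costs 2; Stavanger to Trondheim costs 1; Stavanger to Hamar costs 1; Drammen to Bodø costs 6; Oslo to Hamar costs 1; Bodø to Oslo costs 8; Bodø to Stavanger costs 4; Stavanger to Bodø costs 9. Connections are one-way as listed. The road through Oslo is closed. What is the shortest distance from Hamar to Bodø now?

Routes from Hamar to Bodø avoiding Oslo:
Hamar-Stavanger-Trondheim-Bodø: 4 + 1 + 6 = 11
Hamar-Stavanger-Trondheim-Drammen-Bodø: 4 + 1 + 2 + 6 = 13
Hamar-Stavanger-Bodø: 4 + 9 = 13
The minimum is 11.

11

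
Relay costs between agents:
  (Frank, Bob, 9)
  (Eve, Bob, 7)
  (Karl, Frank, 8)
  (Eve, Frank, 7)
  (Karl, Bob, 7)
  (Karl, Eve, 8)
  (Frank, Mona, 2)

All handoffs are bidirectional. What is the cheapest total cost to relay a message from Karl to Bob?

Routes from Karl to Bob:
Karl-Bob: 7
Karl-Eve-Frank-Bob: 8 + 7 + 9 = 24
Karl-Frank-Eve-Bob: 8 + 7 + 7 = 22
Karl-Frank-Bob: 8 + 9 = 17
Karl-Eve-Bob: 8 + 7 = 15
Best route has total 7.

7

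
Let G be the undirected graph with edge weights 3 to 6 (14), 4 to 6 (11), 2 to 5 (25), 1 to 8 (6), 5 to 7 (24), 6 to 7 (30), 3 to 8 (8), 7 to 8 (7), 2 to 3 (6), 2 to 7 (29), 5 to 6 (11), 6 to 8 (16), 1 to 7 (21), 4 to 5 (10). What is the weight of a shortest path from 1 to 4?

Checking several routes:
1 → 8 → 7 → 5 → 4: 6 + 7 + 24 + 10 = 47
1 → 8 → 3 → 6 → 4: 6 + 8 + 14 + 11 = 39
1 → 8 → 6 → 5 → 4: 6 + 16 + 11 + 10 = 43
1 → 8 → 6 → 4: 6 + 16 + 11 = 33
Best route has total 33.

33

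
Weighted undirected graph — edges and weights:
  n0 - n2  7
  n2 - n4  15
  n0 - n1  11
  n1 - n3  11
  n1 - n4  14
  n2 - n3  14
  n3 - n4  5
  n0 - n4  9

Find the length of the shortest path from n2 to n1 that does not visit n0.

Candidate routes:
n2-n3-n4-n1: 14 + 5 + 14 = 33
n2-n3-n1: 14 + 11 = 25
n2-n4-n3-n1: 15 + 5 + 11 = 31
n2-n4-n1: 15 + 14 = 29
The minimum is 25.

25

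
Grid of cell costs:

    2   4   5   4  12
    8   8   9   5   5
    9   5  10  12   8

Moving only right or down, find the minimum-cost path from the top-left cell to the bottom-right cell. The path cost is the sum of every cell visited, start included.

33

Best path: [0,0] -> [0,1] -> [0,2] -> [0,3] -> [1,3] -> [1,4] -> [2,4]
Cost: 2 + 4 + 5 + 4 + 5 + 5 + 8 = 33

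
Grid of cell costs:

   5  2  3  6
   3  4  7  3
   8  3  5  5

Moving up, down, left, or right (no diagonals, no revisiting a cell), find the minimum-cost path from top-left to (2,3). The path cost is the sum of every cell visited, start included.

24

Best path: (0,0) -> (0,1) -> (0,2) -> (0,3) -> (1,3) -> (2,3)
Cost: 5 + 2 + 3 + 6 + 3 + 5 = 24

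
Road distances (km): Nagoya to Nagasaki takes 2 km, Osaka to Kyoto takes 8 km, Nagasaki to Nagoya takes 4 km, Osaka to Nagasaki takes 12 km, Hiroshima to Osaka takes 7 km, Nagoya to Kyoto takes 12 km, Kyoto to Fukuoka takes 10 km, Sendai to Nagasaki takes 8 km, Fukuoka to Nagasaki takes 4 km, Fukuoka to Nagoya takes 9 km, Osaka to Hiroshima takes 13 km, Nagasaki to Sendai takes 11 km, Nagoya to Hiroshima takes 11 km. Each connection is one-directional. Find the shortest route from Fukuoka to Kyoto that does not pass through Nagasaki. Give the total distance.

Paths from Fukuoka to Kyoto avoiding Nagasaki:
Fukuoka→Nagoya→Kyoto: 9 + 12 = 21
Fukuoka→Nagoya→Hiroshima→Osaka→Kyoto: 9 + 11 + 7 + 8 = 35
Best route has total 21 km.

21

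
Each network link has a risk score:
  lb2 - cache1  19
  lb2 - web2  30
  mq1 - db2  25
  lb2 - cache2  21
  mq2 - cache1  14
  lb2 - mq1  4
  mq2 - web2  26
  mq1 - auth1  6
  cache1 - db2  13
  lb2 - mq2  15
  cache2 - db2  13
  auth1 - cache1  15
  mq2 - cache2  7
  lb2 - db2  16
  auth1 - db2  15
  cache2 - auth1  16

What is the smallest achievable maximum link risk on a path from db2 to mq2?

A few of the db2→mq2 routes:
db2 - cache1 - mq2: max(13, 14) = 14
db2 - cache2 - mq2: max(13, 7) = 13
db2 - auth1 - mq1 - lb2 - mq2: max(15, 6, 4, 15) = 15
db2 - auth1 - cache1 - mq2: max(15, 15, 14) = 15
The minimum achievable maximum is 13.

13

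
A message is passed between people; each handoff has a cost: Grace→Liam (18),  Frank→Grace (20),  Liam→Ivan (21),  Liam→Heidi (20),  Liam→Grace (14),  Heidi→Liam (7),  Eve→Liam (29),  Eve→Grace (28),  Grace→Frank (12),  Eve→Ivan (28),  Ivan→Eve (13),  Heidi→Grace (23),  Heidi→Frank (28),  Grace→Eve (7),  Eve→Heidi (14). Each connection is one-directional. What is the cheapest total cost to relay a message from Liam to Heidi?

20

Candidate routes:
Liam-Ivan-Eve-Heidi: 21 + 13 + 14 = 48
Liam-Heidi: 20
Liam-Grace-Eve-Heidi: 14 + 7 + 14 = 35
Shortest: 20.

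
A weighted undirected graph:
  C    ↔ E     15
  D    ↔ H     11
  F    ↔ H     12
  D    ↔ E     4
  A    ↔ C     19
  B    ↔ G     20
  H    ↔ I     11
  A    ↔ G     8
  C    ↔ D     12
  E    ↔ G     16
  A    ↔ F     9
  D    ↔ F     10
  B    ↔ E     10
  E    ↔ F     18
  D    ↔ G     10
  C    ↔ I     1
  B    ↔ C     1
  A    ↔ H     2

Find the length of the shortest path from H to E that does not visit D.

23

A few of the H→E routes:
H -> I -> C -> E: 11 + 1 + 15 = 27
H -> A -> G -> E: 2 + 8 + 16 = 26
H -> I -> C -> B -> E: 11 + 1 + 1 + 10 = 23
The minimum is 23.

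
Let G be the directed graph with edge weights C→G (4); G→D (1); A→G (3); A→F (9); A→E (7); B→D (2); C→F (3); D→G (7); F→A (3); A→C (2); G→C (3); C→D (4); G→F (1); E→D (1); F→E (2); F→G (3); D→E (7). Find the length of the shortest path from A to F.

4

A few of the A→F routes:
A-G-F: 3 + 1 = 4
A-C-F: 2 + 3 = 5
A-F: 9
A-C-G-F: 2 + 4 + 1 = 7
The minimum is 4.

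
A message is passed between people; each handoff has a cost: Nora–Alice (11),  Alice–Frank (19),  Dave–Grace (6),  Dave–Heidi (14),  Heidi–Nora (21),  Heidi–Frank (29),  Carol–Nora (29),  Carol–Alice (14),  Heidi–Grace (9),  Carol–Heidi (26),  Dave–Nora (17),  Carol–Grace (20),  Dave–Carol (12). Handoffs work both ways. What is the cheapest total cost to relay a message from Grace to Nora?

23

Comparing a few candidate routes:
Grace -> Heidi -> Dave -> Nora: 9 + 14 + 17 = 40
Grace -> Dave -> Carol -> Alice -> Nora: 6 + 12 + 14 + 11 = 43
Grace -> Carol -> Alice -> Nora: 20 + 14 + 11 = 45
Grace -> Dave -> Heidi -> Nora: 6 + 14 + 21 = 41
Grace -> Heidi -> Nora: 9 + 21 = 30
Grace -> Dave -> Nora: 6 + 17 = 23
The minimum is 23.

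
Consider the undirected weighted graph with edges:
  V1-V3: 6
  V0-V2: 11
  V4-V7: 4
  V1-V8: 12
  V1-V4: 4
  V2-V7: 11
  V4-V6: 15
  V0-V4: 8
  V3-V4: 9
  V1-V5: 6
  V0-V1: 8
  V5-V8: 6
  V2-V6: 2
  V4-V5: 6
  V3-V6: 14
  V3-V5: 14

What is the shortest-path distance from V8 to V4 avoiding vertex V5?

16

Checking several routes:
V8 → V1 → V0 → V4: 12 + 8 + 8 = 28
V8 → V1 → V0 → V2 → V7 → V4: 12 + 8 + 11 + 11 + 4 = 46
V8 → V1 → V3 → V6 → V4: 12 + 6 + 14 + 15 = 47
V8 → V1 → V0 → V2 → V6 → V4: 12 + 8 + 11 + 2 + 15 = 48
V8 → V1 → V4: 12 + 4 = 16
V8 → V1 → V3 → V4: 12 + 6 + 9 = 27
Best route has total 16.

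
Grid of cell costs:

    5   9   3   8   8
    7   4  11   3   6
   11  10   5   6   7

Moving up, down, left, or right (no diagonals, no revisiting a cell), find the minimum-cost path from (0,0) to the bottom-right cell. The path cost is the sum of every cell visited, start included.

One optimal route is [0,0]→[0,1]→[0,2]→[0,3]→[1,3]→[1,4]→[2,4].
Its cost is 5 + 9 + 3 + 8 + 3 + 6 + 7 = 41.

41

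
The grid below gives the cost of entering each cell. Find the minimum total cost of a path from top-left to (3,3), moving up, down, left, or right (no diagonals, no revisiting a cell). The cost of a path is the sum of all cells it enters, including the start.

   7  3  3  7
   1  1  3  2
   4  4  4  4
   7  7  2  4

22

Cheapest: r0c0 -> r1c0 -> r1c1 -> r1c2 -> r1c3 -> r2c3 -> r3c3
  7 + 1 + 1 + 3 + 2 + 4 + 4 = 22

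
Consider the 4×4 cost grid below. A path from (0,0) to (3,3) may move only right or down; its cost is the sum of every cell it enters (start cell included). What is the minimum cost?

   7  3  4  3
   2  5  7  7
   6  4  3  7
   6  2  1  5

26

Best path: r0c0 → r1c0 → r1c1 → r2c1 → r3c1 → r3c2 → r3c3
Cost: 7 + 2 + 5 + 4 + 2 + 1 + 5 = 26
For comparison, the top-then-right route costs 36.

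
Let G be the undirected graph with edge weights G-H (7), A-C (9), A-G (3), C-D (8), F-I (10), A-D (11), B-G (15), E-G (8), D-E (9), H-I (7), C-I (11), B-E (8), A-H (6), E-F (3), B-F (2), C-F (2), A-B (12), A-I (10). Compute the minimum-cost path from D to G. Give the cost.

14

Comparing a few candidate routes:
D→E→G: 9 + 8 = 17
D→C→A→G: 8 + 9 + 3 = 20
D→C→F→E→G: 8 + 2 + 3 + 8 = 21
D→A→G: 11 + 3 = 14
Shortest: 14.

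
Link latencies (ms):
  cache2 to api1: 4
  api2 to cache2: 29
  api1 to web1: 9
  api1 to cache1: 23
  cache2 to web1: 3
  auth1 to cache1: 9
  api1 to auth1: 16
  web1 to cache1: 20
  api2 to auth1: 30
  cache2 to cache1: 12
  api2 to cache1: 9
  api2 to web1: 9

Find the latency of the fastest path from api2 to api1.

Some routes from api2 to api1:
api2-web1-api1: 9 + 9 = 18
api2-cache1-api1: 9 + 23 = 32
api2-cache1-cache2-api1: 9 + 12 + 4 = 25
api2-web1-cache2-api1: 9 + 3 + 4 = 16
api2-cache2-api1: 29 + 4 = 33
api2-cache1-cache2-web1-api1: 9 + 12 + 3 + 9 = 33
Best route has total 16 ms.

16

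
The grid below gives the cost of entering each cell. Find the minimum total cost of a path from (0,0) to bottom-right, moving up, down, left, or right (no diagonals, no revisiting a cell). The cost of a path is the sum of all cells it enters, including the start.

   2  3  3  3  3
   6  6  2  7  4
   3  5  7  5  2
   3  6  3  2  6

26

Take [0,0]→[0,1]→[0,2]→[0,3]→[0,4]→[1,4]→[2,4]→[3,4] for a total of 2 + 3 + 3 + 3 + 3 + 4 + 2 + 6 = 26.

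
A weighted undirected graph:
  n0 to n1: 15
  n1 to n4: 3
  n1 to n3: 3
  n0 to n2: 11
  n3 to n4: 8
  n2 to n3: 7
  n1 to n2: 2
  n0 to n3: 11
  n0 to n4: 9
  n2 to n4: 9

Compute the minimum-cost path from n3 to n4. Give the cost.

6

Comparing a few candidate routes:
n3 - n2 - n4: 7 + 9 = 16
n3 - n2 - n1 - n4: 7 + 2 + 3 = 12
n3 - n1 - n2 - n4: 3 + 2 + 9 = 14
n3 - n0 - n4: 11 + 9 = 20
n3 - n4: 8
n3 - n1 - n4: 3 + 3 = 6
Shortest: 6.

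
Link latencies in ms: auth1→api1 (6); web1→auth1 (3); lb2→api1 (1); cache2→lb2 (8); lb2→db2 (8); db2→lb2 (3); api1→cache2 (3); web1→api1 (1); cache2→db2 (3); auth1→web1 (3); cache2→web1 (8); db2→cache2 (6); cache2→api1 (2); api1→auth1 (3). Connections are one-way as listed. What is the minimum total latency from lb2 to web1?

Comparing a few candidate routes:
lb2-db2-cache2-web1: 8 + 6 + 8 = 22
lb2-api1-auth1-web1: 1 + 3 + 3 = 7
lb2-api1-cache2-web1: 1 + 3 + 8 = 12
Best route has total 7 ms.

7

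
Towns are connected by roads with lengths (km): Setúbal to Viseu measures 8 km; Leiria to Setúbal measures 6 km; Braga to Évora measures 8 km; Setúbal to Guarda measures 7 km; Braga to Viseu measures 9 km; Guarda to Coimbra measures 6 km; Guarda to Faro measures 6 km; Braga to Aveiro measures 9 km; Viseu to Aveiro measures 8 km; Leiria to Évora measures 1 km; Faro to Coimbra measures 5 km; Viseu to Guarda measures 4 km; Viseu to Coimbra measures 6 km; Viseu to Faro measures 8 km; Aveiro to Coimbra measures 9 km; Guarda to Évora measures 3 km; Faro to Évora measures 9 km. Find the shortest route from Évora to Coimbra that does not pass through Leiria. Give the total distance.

Comparing a few candidate routes:
Évora - Faro - Coimbra: 9 + 5 = 14
Évora - Guarda - Coimbra: 3 + 6 = 9
Évora - Guarda - Viseu - Coimbra: 3 + 4 + 6 = 13
Évora - Guarda - Faro - Coimbra: 3 + 6 + 5 = 14
The minimum is 9 km.

9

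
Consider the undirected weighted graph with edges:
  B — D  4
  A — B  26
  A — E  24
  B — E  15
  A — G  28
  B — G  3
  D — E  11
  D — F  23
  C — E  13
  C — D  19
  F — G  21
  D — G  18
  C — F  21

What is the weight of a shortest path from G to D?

7

Checking several routes:
G -> B -> E -> D: 3 + 15 + 11 = 29
G -> D: 18
G -> B -> D: 3 + 4 = 7
The minimum is 7.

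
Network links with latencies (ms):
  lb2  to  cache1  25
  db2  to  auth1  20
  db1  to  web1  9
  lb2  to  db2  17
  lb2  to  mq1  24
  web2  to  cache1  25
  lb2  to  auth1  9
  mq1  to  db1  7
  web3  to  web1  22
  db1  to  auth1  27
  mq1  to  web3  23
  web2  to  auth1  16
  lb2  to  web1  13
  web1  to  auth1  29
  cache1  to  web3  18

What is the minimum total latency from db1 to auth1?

Checking several routes:
db1 → web1 → lb2 → auth1: 9 + 13 + 9 = 31
db1 → auth1: 27
db1 → web1 → auth1: 9 + 29 = 38
The minimum is 27 ms.

27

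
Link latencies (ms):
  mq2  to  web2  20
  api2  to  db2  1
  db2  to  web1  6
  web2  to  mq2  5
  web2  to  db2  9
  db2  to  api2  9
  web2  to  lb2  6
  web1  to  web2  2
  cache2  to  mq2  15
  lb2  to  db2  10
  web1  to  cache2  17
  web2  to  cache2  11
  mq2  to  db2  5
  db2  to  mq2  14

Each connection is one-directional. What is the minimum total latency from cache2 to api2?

Candidate routes:
cache2 → mq2 → web2 → db2 → api2: 15 + 20 + 9 + 9 = 53
cache2 → mq2 → db2 → api2: 15 + 5 + 9 = 29
cache2 → mq2 → web2 → lb2 → db2 → api2: 15 + 20 + 6 + 10 + 9 = 60
Shortest: 29 ms.

29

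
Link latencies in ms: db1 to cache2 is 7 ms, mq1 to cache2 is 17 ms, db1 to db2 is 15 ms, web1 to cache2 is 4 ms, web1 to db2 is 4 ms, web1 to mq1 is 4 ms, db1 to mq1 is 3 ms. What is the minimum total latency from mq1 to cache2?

Paths from mq1 to cache2:
mq1 → db1 → cache2: 3 + 7 = 10
mq1 → db1 → db2 → web1 → cache2: 3 + 15 + 4 + 4 = 26
mq1 → cache2: 17
mq1 → web1 → db2 → db1 → cache2: 4 + 4 + 15 + 7 = 30
mq1 → web1 → cache2: 4 + 4 = 8
The minimum is 8 ms.

8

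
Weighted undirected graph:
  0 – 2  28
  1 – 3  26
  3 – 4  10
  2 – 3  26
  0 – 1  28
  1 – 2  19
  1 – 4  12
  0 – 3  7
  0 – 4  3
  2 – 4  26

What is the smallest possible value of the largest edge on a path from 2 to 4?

A few of the 2→4 routes:
2 -> 3 -> 0 -> 4: max(26, 7, 3) = 26
2 -> 3 -> 1 -> 4: max(26, 26, 12) = 26
2 -> 1 -> 4: max(19, 12) = 19
The minimum achievable maximum is 19.

19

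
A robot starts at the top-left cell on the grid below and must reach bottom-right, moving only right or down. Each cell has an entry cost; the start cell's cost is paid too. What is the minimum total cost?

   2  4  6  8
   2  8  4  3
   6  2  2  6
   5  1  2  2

Cheapest: r0c0→r1c0→r2c0→r2c1→r3c1→r3c2→r3c3
  2 + 2 + 6 + 2 + 1 + 2 + 2 = 17
(Top row then right column would cost 31.)

17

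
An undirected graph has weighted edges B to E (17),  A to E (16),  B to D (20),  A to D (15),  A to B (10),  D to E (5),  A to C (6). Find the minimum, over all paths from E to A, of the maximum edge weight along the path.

15

Some routes from E to A:
E→B→A: max(17, 10) = 17
E→A: max(16) = 16
E→D→A: max(5, 15) = 15
The minimum achievable maximum is 15.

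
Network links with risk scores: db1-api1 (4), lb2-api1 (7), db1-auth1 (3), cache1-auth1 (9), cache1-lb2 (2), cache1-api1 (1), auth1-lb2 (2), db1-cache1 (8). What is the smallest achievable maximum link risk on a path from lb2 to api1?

Some routes from lb2 to api1:
lb2→cache1→api1: max(2, 1) = 2
lb2→auth1→db1→cache1→api1: max(2, 3, 8, 1) = 8
lb2→api1: max(7) = 7
lb2→auth1→db1→api1: max(2, 3, 4) = 4
Smallest bottleneck: 2.

2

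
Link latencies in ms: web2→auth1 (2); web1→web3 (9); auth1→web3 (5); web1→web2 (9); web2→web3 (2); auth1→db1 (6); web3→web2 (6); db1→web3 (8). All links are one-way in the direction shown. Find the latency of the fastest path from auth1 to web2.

Candidate routes:
auth1-db1-web3-web2: 6 + 8 + 6 = 20
auth1-web3-web2: 5 + 6 = 11
Best route has total 11 ms.

11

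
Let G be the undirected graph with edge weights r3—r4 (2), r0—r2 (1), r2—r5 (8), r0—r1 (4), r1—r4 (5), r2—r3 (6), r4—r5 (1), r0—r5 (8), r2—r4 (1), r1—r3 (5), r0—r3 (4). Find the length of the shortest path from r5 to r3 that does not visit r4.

12

Paths from r5 to r3 avoiding r4:
r5-r0-r2-r3: 8 + 1 + 6 = 15
r5-r0-r1-r3: 8 + 4 + 5 = 17
r5-r2-r0-r1-r3: 8 + 1 + 4 + 5 = 18
r5-r2-r3: 8 + 6 = 14
r5-r2-r0-r3: 8 + 1 + 4 = 13
r5-r0-r3: 8 + 4 = 12
The minimum is 12.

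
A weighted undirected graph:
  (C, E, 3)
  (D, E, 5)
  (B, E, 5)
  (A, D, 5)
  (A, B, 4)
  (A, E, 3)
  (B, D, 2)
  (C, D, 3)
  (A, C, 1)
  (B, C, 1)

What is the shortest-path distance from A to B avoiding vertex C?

4

Routes from A to B avoiding C:
A -> D -> E -> B: 5 + 5 + 5 = 15
A -> D -> B: 5 + 2 = 7
A -> B: 4
A -> E -> B: 3 + 5 = 8
A -> E -> D -> B: 3 + 5 + 2 = 10
Shortest: 4.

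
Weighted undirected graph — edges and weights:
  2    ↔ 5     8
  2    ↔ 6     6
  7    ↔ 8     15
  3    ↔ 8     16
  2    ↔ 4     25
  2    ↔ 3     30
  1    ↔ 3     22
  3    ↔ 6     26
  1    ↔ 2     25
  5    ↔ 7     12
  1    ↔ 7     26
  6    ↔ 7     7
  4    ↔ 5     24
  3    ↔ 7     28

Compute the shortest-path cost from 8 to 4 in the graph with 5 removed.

53

Comparing a few candidate routes:
8 - 3 - 2 - 4: 16 + 30 + 25 = 71
8 - 3 - 1 - 2 - 4: 16 + 22 + 25 + 25 = 88
8 - 7 - 6 - 2 - 4: 15 + 7 + 6 + 25 = 53
8 - 7 - 1 - 2 - 4: 15 + 26 + 25 + 25 = 91
8 - 3 - 7 - 6 - 2 - 4: 16 + 28 + 7 + 6 + 25 = 82
8 - 3 - 6 - 2 - 4: 16 + 26 + 6 + 25 = 73
Best route has total 53.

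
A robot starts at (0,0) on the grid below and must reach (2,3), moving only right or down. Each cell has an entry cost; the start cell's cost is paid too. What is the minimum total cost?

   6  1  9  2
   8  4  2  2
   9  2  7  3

18

Path (0,0)→(0,1)→(1,1)→(1,2)→(1,3)→(2,3): 6 + 1 + 4 + 2 + 2 + 3 = 18.
For comparison, the top-then-right route costs 23.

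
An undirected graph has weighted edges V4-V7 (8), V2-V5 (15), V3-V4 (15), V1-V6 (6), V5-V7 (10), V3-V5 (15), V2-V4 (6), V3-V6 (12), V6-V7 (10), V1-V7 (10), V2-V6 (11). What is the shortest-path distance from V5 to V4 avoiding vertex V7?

Comparing a few candidate routes:
V5 → V3 → V6 → V2 → V4: 15 + 12 + 11 + 6 = 44
V5 → V2 → V4: 15 + 6 = 21
V5 → V3 → V4: 15 + 15 = 30
The minimum is 21.

21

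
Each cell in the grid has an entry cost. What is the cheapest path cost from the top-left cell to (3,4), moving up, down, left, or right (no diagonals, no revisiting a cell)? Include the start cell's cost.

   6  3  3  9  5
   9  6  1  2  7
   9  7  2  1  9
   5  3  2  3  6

25

Path (0,0)→(0,1)→(0,2)→(1,2)→(1,3)→(2,3)→(3,3)→(3,4): 6 + 3 + 3 + 1 + 2 + 1 + 3 + 6 = 25.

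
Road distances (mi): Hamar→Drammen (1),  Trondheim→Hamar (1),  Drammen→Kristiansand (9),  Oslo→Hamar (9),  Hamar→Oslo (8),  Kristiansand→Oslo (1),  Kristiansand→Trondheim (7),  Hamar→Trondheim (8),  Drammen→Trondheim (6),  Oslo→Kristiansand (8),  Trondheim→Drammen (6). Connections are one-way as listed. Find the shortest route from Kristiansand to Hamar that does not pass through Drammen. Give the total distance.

8

Paths from Kristiansand to Hamar avoiding Drammen:
Kristiansand → Oslo → Hamar: 1 + 9 = 10
Kristiansand → Trondheim → Hamar: 7 + 1 = 8
The minimum is 8 mi.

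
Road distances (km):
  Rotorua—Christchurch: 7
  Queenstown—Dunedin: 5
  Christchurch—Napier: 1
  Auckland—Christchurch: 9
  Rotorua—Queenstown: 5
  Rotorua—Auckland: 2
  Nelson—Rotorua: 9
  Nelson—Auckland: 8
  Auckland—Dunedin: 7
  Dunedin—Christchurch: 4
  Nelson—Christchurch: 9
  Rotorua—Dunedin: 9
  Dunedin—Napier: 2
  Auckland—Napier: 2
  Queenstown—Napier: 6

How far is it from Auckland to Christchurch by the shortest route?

3

A few of the Auckland→Christchurch routes:
Auckland → Napier → Dunedin → Christchurch: 2 + 2 + 4 = 8
Auckland → Christchurch: 9
Auckland → Dunedin → Napier → Christchurch: 7 + 2 + 1 = 10
Auckland → Rotorua → Christchurch: 2 + 7 = 9
Auckland → Napier → Christchurch: 2 + 1 = 3
The minimum is 3 km.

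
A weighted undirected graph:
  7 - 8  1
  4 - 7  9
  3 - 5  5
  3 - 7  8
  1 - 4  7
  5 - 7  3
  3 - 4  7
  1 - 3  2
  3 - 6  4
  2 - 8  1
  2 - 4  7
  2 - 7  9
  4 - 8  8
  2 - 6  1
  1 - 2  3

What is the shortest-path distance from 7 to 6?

3

A few of the 7→6 routes:
7 → 8 → 2 → 1 → 3 → 6: 1 + 1 + 3 + 2 + 4 = 11
7 → 5 → 3 → 1 → 2 → 6: 3 + 5 + 2 + 3 + 1 = 14
7 → 8 → 2 → 6: 1 + 1 + 1 = 3
7 → 3 → 6: 8 + 4 = 12
7 → 2 → 6: 9 + 1 = 10
7 → 5 → 3 → 6: 3 + 5 + 4 = 12
Best route has total 3.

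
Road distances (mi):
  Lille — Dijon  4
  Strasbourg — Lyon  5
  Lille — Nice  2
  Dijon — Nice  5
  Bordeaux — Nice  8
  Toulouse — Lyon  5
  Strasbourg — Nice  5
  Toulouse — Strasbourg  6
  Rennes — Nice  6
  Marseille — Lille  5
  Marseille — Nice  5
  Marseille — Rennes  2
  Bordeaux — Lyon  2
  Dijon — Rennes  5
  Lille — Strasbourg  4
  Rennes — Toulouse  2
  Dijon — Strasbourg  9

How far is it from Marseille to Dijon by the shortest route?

7

Checking several routes:
Marseille→Rennes→Dijon: 2 + 5 = 7
Marseille→Nice→Dijon: 5 + 5 = 10
Marseille→Lille→Dijon: 5 + 4 = 9
Marseille→Rennes→Nice→Dijon: 2 + 6 + 5 = 13
Marseille→Lille→Nice→Dijon: 5 + 2 + 5 = 12
Marseille→Nice→Lille→Dijon: 5 + 2 + 4 = 11
The minimum is 7 mi.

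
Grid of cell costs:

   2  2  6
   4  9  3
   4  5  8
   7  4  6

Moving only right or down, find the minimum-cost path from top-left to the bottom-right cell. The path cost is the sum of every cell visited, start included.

Path r0c0 -> r1c0 -> r2c0 -> r2c1 -> r3c1 -> r3c2: 2 + 4 + 4 + 5 + 4 + 6 = 25.
For comparison, the top-then-right route costs 27.

25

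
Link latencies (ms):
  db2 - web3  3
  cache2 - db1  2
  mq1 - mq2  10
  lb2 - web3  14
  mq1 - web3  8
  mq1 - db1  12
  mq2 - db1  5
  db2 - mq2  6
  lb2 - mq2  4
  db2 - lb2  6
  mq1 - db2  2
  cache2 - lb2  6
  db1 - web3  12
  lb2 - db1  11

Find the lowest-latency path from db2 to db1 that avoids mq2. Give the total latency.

14

Checking several routes:
db2-lb2-db1: 6 + 11 = 17
db2-web3-db1: 3 + 12 = 15
db2-web3-mq1-db1: 3 + 8 + 12 = 23
db2-mq1-db1: 2 + 12 = 14
db2-mq1-web3-db1: 2 + 8 + 12 = 22
db2-lb2-cache2-db1: 6 + 6 + 2 = 14
Best route has total 14 ms.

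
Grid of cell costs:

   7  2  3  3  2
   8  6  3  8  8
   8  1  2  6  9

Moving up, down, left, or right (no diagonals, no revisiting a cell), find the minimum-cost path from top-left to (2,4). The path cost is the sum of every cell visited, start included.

Best path: (0,0) (0,1) (0,2) (1,2) (2,2) (2,3) (2,4)
Cost: 7 + 2 + 3 + 3 + 2 + 6 + 9 = 32

32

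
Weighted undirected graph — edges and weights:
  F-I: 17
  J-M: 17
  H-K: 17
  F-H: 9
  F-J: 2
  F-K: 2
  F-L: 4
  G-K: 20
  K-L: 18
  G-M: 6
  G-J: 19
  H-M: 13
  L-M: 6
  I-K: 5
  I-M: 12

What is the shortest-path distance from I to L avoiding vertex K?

Checking several routes:
I → M → J → F → L: 12 + 17 + 2 + 4 = 35
I → M → L: 12 + 6 = 18
I → F → J → M → L: 17 + 2 + 17 + 6 = 42
I → M → G → J → F → L: 12 + 6 + 19 + 2 + 4 = 43
I → F → L: 17 + 4 = 21
I → M → H → F → L: 12 + 13 + 9 + 4 = 38
Best route has total 18.

18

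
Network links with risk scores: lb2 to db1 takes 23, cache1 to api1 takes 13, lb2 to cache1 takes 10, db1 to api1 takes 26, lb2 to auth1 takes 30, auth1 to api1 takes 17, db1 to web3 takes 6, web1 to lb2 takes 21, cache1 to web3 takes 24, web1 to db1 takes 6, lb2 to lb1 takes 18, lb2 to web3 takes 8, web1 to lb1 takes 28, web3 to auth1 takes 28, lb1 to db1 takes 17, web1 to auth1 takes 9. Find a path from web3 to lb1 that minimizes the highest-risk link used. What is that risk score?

17

A few of the web3→lb1 routes:
web3 - lb2 - cache1 - api1 - auth1 - web1 - db1 - lb1: max(8, 10, 13, 17, 9, 6, 17) = 17
web3 - lb2 - lb1: max(8, 18) = 18
web3 - db1 - lb1: max(6, 17) = 17
web3 - db1 - web1 - auth1 - api1 - cache1 - lb2 - lb1: max(6, 6, 9, 17, 13, 10, 18) = 18
Best route has worst link 17.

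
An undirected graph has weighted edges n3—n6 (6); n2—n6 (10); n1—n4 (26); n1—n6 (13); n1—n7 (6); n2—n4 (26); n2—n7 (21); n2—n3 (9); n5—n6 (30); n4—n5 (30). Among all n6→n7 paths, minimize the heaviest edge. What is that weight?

13

Checking several routes:
n6 -> n2 -> n4 -> n1 -> n7: max(10, 26, 26, 6) = 26
n6 -> n2 -> n7: max(10, 21) = 21
n6 -> n3 -> n2 -> n7: max(6, 9, 21) = 21
n6 -> n3 -> n2 -> n4 -> n1 -> n7: max(6, 9, 26, 26, 6) = 26
n6 -> n1 -> n7: max(13, 6) = 13
Best route has worst link 13.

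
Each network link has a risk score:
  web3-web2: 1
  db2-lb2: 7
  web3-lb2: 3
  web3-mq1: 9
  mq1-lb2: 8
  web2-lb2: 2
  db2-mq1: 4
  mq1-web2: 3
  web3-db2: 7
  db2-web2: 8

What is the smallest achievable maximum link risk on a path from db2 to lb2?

Comparing a few candidate routes:
db2 → mq1 → web2 → web3 → lb2: max(4, 3, 1, 3) = 4
db2 → mq1 → web2 → lb2: max(4, 3, 2) = 4
db2 → web3 → web2 → lb2: max(7, 1, 2) = 7
db2 → lb2: max(7) = 7
db2 → web3 → lb2: max(7, 3) = 7
Best route has worst link 4.

4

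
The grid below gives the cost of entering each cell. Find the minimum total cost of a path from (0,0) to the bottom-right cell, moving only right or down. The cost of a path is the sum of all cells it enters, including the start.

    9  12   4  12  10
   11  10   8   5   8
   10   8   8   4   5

Cheapest: r0c0→r0c1→r0c2→r1c2→r1c3→r2c3→r2c4
  9 + 12 + 4 + 8 + 5 + 4 + 5 = 47
For comparison, the top-then-right route costs 60.

47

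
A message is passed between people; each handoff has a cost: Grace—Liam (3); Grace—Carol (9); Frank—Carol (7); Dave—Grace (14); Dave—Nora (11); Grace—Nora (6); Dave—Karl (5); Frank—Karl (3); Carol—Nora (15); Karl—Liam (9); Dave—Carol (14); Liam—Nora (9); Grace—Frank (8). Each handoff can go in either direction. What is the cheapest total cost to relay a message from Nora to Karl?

Checking several routes:
Nora → Dave → Karl: 11 + 5 = 16
Nora → Liam → Karl: 9 + 9 = 18
Nora → Grace → Frank → Karl: 6 + 8 + 3 = 17
Nora → Grace → Liam → Karl: 6 + 3 + 9 = 18
Shortest: 16.

16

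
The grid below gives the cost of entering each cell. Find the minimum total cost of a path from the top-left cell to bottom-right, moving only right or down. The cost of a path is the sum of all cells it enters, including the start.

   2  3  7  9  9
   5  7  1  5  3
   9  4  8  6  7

Take [0,0]→[0,1]→[0,2]→[1,2]→[1,3]→[1,4]→[2,4] for a total of 2 + 3 + 7 + 1 + 5 + 3 + 7 = 28.
For comparison, the top-then-right route costs 40.

28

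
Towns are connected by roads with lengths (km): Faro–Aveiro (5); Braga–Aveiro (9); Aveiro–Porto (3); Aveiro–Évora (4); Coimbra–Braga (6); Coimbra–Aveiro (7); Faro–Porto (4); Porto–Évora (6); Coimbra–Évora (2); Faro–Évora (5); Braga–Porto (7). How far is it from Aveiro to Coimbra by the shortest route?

Some routes from Aveiro to Coimbra:
Aveiro -> Porto -> Faro -> Évora -> Coimbra: 3 + 4 + 5 + 2 = 14
Aveiro -> Porto -> Évora -> Coimbra: 3 + 6 + 2 = 11
Aveiro -> Coimbra: 7
Aveiro -> Faro -> Évora -> Coimbra: 5 + 5 + 2 = 12
Aveiro -> Évora -> Coimbra: 4 + 2 = 6
The minimum is 6 km.

6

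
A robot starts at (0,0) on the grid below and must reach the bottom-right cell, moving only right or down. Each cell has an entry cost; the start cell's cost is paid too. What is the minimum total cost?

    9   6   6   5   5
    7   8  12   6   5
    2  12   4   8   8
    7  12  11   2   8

Best path: [0,0] [0,1] [0,2] [0,3] [1,3] [2,3] [3,3] [3,4]
Cost: 9 + 6 + 6 + 5 + 6 + 8 + 2 + 8 = 50
For comparison, the top-then-right route costs 52.

50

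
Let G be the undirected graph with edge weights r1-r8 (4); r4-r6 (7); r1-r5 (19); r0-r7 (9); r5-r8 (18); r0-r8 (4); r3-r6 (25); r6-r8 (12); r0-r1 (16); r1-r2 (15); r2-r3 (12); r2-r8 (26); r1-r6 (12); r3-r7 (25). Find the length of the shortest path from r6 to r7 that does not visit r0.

50

Some routes from r6 to r7 avoiding r0:
r6 -> r8 -> r1 -> r2 -> r3 -> r7: 12 + 4 + 15 + 12 + 25 = 68
r6 -> r1 -> r2 -> r3 -> r7: 12 + 15 + 12 + 25 = 64
r6 -> r3 -> r7: 25 + 25 = 50
Shortest: 50.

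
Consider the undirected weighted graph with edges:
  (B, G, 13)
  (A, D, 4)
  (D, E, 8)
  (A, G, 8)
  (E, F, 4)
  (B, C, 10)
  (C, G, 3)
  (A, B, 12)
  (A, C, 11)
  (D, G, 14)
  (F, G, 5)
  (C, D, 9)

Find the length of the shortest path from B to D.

A few of the B→D routes:
B → G → A → D: 13 + 8 + 4 = 25
B → A → D: 12 + 4 = 16
B → C → A → D: 10 + 11 + 4 = 25
B → C → D: 10 + 9 = 19
B → G → C → D: 13 + 3 + 9 = 25
The minimum is 16.

16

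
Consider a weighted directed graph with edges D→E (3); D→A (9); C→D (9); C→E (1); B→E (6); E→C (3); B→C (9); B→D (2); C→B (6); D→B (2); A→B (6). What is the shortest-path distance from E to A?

20

Routes from E to A:
E-C-B-D-A: 3 + 6 + 2 + 9 = 20
E-C-D-A: 3 + 9 + 9 = 21
The minimum is 20.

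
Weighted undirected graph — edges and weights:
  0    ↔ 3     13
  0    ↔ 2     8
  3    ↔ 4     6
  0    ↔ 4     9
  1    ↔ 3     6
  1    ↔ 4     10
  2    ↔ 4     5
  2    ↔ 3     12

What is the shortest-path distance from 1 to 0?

19

A few of the 1→0 routes:
1 → 3 → 4 → 2 → 0: 6 + 6 + 5 + 8 = 25
1 → 4 → 2 → 0: 10 + 5 + 8 = 23
1 → 3 → 0: 6 + 13 = 19
1 → 4 → 0: 10 + 9 = 19
1 → 3 → 4 → 0: 6 + 6 + 9 = 21
The minimum is 19.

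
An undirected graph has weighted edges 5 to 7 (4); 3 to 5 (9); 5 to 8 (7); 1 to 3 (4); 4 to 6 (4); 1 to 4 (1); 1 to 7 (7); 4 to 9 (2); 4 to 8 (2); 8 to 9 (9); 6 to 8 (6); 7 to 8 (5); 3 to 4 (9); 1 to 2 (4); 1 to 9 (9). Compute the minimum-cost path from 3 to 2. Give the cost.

Some routes from 3 to 2:
3 -> 4 -> 1 -> 2: 9 + 1 + 4 = 14
3 -> 5 -> 8 -> 4 -> 1 -> 2: 9 + 7 + 2 + 1 + 4 = 23
3 -> 1 -> 2: 4 + 4 = 8
The minimum is 8.

8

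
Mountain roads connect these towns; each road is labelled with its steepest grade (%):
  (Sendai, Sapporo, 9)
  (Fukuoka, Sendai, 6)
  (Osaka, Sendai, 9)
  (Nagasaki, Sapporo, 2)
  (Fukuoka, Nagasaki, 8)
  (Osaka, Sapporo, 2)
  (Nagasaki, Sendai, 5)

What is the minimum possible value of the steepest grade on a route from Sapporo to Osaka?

Routes from Sapporo to Osaka:
Sapporo -> Nagasaki -> Fukuoka -> Sendai -> Osaka: max(2, 8, 6, 9) = 9
Sapporo -> Osaka: max(2) = 2
Sapporo -> Sendai -> Osaka: max(9, 9) = 9
Sapporo -> Nagasaki -> Sendai -> Osaka: max(2, 5, 9) = 9
Smallest bottleneck: 2%.

2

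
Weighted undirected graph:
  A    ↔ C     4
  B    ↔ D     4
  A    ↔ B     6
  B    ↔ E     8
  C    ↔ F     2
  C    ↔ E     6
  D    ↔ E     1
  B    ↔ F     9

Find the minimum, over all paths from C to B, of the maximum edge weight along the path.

Checking several routes:
C→E→B: max(6, 8) = 8
C→A→B: max(4, 6) = 6
C→E→D→B: max(6, 1, 4) = 6
Best route has worst link 6.

6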